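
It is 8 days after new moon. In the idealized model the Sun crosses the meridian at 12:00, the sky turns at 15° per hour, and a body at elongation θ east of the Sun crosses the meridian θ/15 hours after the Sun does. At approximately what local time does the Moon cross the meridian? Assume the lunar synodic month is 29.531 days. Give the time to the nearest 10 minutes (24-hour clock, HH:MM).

The Moon has covered 8/29.531 of its cycle, so θ ≈ 360° × 8/29.531 = 97.5°.
Delay after the Sun = 97.5° / (15°/h) ≈ 6.50 h.
12:00 + 6.502 h ≈ 18:30 → 18:30 to the nearest ten minutes.

18:30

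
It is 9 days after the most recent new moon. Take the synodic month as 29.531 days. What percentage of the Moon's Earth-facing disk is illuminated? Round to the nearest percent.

67%

Phase angle: θ = 360°·(9 d)/(29.531 d) = 109.7°.
With cos θ = (-0.337), the lit fraction is (1 − (-0.337))/2 ≈ 0.669, so 67%.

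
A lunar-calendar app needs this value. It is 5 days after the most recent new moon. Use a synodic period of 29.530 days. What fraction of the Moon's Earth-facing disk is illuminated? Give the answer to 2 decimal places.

0.26

Phase angle: θ = 360°·(5 d)/(29.530 d) = 61.0°.
Illuminated fraction = (1 − cos 61.0°)/2 = (1 − 0.485)/2 ≈ 0.257.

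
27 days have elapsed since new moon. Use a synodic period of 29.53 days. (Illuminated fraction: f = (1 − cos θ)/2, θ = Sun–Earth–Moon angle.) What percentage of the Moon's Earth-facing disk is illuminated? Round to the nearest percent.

Phase angle: θ = 360°·(27 d)/(29.53 d) = 329.2°.
With cos θ = 0.859, the lit fraction is (1 − 0.859)/2 ≈ 0.071, so 7%.

7%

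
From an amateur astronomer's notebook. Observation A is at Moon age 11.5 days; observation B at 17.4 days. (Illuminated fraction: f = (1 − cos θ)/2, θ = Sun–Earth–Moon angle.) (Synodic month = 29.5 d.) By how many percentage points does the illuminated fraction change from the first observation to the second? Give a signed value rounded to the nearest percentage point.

+4 percentage points

First observation: θ = 360°·11.5/29.5 = 140.3°, so f = 0.885.
Second observation: θ = 212.3°, f = 0.922.
Δf = 0.922 − 0.885 = +0.038, i.e. +4 pp.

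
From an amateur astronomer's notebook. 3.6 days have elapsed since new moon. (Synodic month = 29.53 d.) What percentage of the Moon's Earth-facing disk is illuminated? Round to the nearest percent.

Elongation θ = 360° × 3.6/29.53 ≈ 43.9°.
Illuminated fraction = (1 − cos 43.9°)/2 = (1 − 0.721)/2 ≈ 0.140, so 14%.

14%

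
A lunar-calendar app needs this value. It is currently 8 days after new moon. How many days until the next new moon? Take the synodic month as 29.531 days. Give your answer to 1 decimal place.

One full lunation from the last new moon is 29.531 d; remaining = 29.531 − 8 = 21.531 d.

21.5 days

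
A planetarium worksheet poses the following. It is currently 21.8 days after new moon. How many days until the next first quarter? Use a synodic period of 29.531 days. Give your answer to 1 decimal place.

15.1 days

First quarter is 0.25 of the way through the cycle: age 0.25 × 29.531 = 7.383 d.
Already past this cycle's first quarter; the next is at 7.383 + 29.531 = 36.914 d, so 36.914 − 21.8 = 15.114 days.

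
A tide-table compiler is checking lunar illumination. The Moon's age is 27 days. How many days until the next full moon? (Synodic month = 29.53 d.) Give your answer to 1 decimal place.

Full moon occurs at elongation 180°, i.e. at age 29.53 × 180/360 = 14.765 d.
This lunation's full moon (14.765 d) has passed, so add one period: 44.295 − 27 = 17.295 days.

17.3 days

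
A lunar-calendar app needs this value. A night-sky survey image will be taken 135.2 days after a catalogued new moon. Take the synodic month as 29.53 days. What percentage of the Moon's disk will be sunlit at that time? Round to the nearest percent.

94%

135.2 d spans 4 complete synodic months (4 × 29.53 = 118.12 d) plus 17.08 d.
The Moon has covered 17.08/29.53 of its cycle, so θ ≈ 360° × 17.08/29.53 = 208.2°.
With cos θ = (-0.881), the lit fraction is (1 − (-0.881))/2 ≈ 0.941, so 94%.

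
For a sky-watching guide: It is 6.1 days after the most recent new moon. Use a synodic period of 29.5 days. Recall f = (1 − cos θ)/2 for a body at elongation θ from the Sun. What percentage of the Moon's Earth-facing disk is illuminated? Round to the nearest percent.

37%

Phase angle: θ = 360°·(6.1 d)/(29.5 d) = 74.4°.
With cos θ = 0.268, the lit fraction is (1 − 0.268)/2 ≈ 0.366, so 37%.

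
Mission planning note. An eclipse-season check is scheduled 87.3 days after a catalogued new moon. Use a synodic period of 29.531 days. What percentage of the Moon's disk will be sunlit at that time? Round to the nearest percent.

2%

87.3 d spans 2 complete synodic months (2 × 29.531 = 59.06 d) plus 28.24 d.
Phase angle: θ = 360°·(28.24 d)/(29.531 d) = 344.2°.
Illuminated fraction = (1 − cos 344.2°)/2 = (1 − 0.962)/2 ≈ 0.019, so 2%.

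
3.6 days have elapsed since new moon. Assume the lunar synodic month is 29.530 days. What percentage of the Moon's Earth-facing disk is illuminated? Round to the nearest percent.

The Moon has covered 3.6/29.530 of its cycle, so θ ≈ 360° × 3.6/29.530 = 43.9°.
With cos θ = 0.721, the lit fraction is (1 − 0.721)/2 ≈ 0.140, so 14%.

14%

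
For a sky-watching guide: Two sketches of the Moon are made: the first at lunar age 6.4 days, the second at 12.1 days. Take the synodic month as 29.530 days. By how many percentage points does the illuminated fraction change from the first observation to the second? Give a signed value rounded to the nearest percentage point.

+53 pp

θ₁ = 360° × 6.4/29.530 = 78.0°, f₁ = (1 − cos θ₁)/2 = 0.396.
θ₂ = 360° × 12.1/29.530 = 147.5°, f₂ = (1 − cos θ₂)/2 = 0.922.
Change = f₂ − f₁ = +0.526 → +53 percentage points.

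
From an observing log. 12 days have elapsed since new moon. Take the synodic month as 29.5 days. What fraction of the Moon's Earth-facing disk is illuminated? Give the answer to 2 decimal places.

Elongation θ = 360° × 12/29.5 ≈ 146.4°.
With cos θ = (-0.833), the lit fraction is (1 − (-0.833))/2 ≈ 0.917.

0.92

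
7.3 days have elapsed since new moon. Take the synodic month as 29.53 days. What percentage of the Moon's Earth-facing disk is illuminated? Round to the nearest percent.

The Moon has covered 7.3/29.53 of its cycle, so θ ≈ 360° × 7.3/29.53 = 89.0°.
Illuminated fraction = (1 − cos 89.0°)/2 = (1 − 0.018)/2 ≈ 0.491, so 49%.

49%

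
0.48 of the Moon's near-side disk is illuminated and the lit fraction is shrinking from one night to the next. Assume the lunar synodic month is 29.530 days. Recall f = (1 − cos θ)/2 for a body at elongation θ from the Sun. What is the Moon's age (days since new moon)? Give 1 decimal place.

cos θ = 1 − 2f = 0.040, giving a principal value of 87.7°.
A waning Moon lies in 180°–360°, so θ = 360° − 87.7° = 272.3°.
That fraction of the synodic month is 272.3/360 × 29.530 d ≈ 22.34 d.

22.3 days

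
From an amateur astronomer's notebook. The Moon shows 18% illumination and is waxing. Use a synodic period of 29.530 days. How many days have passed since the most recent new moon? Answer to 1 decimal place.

4.1 days

cos θ = 1 − 2f = 0.640, giving a principal value of 50.2°.
Waxing ⇒ before full, so θ = 50.2°.
Age = 29.530 × 50.2°/360° ≈ 4.12 days.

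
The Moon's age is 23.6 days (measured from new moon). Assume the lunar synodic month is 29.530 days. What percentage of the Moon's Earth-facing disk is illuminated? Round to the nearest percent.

35%

Elongation θ = 360° × 23.6/29.530 ≈ 287.7°.
With cos θ = 0.304, the lit fraction is (1 − 0.304)/2 ≈ 0.348, so 35%.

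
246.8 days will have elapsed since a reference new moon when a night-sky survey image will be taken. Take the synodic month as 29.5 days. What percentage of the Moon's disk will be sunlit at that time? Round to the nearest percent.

83%

246.8 d spans 8 complete synodic months (8 × 29.5 = 236.00 d) plus 10.80 d.
Elongation θ = 360° × 10.80/29.5 ≈ 131.8°.
cos 131.8° = (-0.666), so f = (1 − (-0.666))/2 = 0.833, so 83%.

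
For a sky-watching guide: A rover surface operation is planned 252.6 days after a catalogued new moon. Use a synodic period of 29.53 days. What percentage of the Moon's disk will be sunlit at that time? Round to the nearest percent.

252.6/29.53 = 8.554 lunations, so 8 complete cycles and 16.36 d into the next.
The Moon has covered 16.36/29.53 of its cycle, so θ ≈ 360° × 16.36/29.53 = 199.4°.
With cos θ = (-0.943), the lit fraction is (1 − (-0.943))/2 ≈ 0.971, so 97%.

97%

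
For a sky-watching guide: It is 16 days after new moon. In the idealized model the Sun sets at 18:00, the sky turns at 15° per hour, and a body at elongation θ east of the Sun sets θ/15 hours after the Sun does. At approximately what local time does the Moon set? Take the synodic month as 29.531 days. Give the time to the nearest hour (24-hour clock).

07:00

Elongation θ = 360° × 16/29.531 ≈ 195.0°.
Delay after the Sun = 195.0° / (15°/h) ≈ 13.00 h.
18:00 + 13.00 h ≈ 07:00 → 07:00 to the nearest hour.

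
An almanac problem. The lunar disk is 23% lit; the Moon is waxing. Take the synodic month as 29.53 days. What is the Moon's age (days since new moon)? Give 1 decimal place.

4.7 days

From f = (1 − cos θ)/2: cos θ = 1 − 2×0.23 = 0.540; arccos → 57.3°.
Before full moon the principal value applies: θ = 57.3°.
That fraction of the synodic month is 57.3/360 × 29.53 d ≈ 4.70 d.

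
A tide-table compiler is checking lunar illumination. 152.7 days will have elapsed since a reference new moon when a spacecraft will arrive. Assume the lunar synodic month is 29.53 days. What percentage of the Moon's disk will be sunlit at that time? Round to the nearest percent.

152.7 d spans 5 complete synodic months (5 × 29.53 = 147.65 d) plus 5.05 d.
The Moon has covered 5.05/29.53 of its cycle, so θ ≈ 360° × 5.05/29.53 = 61.6°.
With cos θ = 0.476, the lit fraction is (1 − 0.476)/2 ≈ 0.262, so 26%.

26%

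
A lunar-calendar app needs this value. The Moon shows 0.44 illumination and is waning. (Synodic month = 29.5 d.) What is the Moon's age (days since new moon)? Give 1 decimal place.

22.7 days

cos θ = 1 − 2f = 0.120, giving a principal value of 83.1°.
Waning ⇒ past full, so θ = 360° − 83.1° = 276.9°.
Age = 29.5 × 276.9°/360° ≈ 22.69 days.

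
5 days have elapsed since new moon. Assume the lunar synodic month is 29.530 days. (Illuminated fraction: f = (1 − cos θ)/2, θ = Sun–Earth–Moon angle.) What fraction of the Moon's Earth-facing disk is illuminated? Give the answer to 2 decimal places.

0.26

Elongation θ = 360° × 5/29.530 ≈ 61.0°.
cos 61.0° = 0.485, so f = (1 − 0.485)/2 = 0.257.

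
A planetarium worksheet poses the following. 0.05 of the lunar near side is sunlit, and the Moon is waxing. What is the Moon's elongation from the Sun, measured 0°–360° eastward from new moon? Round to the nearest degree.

26°

From f = (1 − cos θ)/2: cos θ = 1 − 2×0.05 = 0.900; arccos → 25.8°.
Waxing ⇒ before full, so θ = 25.8°.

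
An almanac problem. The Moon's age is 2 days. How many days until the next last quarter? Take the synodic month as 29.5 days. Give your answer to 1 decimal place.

Last quarter occurs at elongation 270°, i.e. at age 29.5 × 270/360 = 22.125 d.
So 20.125 days remain (22.125 − 2).

20.1 days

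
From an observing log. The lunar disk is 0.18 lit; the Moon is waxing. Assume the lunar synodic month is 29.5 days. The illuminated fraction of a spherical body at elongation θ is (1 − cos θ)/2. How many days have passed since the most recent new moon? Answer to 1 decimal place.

4.1 days

cos θ = 1 − 2f = 0.640, giving a principal value of 50.2°.
The Moon is waxing (0°–180°), so θ = 50.2° directly.
That fraction of the synodic month is 50.2/360 × 29.5 d ≈ 4.11 d.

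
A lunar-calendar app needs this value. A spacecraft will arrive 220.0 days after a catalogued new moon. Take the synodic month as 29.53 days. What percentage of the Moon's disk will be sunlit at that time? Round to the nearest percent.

98%

220.0 d spans 7 complete synodic months (7 × 29.53 = 206.71 d) plus 13.29 d.
The Moon has covered 13.29/29.53 of its cycle, so θ ≈ 360° × 13.29/29.53 = 162.0°.
cos 162.0° = (-0.951), so f = (1 − (-0.951))/2 = 0.976, so 98%.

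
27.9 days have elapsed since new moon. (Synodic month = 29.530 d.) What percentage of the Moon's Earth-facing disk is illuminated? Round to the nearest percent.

3%

Phase angle: θ = 360°·(27.9 d)/(29.530 d) = 340.1°.
Illuminated fraction = (1 − cos 340.1°)/2 = (1 − 0.940)/2 ≈ 0.030, so 3%.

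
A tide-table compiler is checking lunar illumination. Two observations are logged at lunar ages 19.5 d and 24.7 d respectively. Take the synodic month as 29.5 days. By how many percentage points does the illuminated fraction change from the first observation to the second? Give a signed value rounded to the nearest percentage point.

-53 pp

θ₁ = 360° × 19.5/29.5 = 238.0°, f₁ = (1 − cos θ₁)/2 = 0.765.
θ₂ = 360° × 24.7/29.5 = 301.4°, f₂ = (1 − cos θ₂)/2 = 0.239.
Change = f₂ − f₁ = -0.526 → -53 percentage points.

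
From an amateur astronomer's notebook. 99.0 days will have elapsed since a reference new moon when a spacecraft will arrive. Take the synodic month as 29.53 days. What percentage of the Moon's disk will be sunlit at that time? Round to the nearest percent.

80%

99.0 d spans 3 complete synodic months (3 × 29.53 = 88.59 d) plus 10.41 d.
Elongation θ = 360° × 10.41/29.53 ≈ 126.9°.
With cos θ = (-0.601), the lit fraction is (1 − (-0.601))/2 ≈ 0.800, so 80%.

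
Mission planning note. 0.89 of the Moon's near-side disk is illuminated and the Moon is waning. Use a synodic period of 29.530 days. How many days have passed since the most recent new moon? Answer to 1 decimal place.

17.9 days

Invert f = (1 − cos θ)/2 to get cos θ = 1 − 2(0.89) = -0.780, hence θ₀ = arccos -0.780 = 141.3°.
Since the Moon is past full (waning), take the reflex angle: θ = 360° − 141.3° = 218.7°.
Age = 29.530 × 218.7°/360° ≈ 17.94 days.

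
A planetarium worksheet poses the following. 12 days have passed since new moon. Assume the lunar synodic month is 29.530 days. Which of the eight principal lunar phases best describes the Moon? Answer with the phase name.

waxing gibbous

θ ≈ 360° × 12/29.530 = 146°, which falls in the waxing gibbous sector.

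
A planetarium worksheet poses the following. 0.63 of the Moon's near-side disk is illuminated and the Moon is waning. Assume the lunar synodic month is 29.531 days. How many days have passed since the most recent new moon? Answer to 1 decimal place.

Invert f = (1 − cos θ)/2 to get cos θ = 1 − 2(0.63) = -0.260, hence θ₀ = arccos -0.260 = 105.1°.
Since the Moon is past full (waning), take the reflex angle: θ = 360° − 105.1° = 254.9°.
That fraction of the synodic month is 254.9/360 × 29.531 d ≈ 20.91 d.

20.9 days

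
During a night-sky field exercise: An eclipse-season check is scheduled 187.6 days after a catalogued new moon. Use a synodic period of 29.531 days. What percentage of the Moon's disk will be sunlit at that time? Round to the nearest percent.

80%

187.6/29.531 = 6.353 lunations, so 6 complete cycles and 10.41 d into the next.
The Moon has covered 10.41/29.531 of its cycle, so θ ≈ 360° × 10.41/29.531 = 127.0°.
Illuminated fraction = (1 − cos 127.0°)/2 = (1 − (-0.601))/2 ≈ 0.801, so 80%.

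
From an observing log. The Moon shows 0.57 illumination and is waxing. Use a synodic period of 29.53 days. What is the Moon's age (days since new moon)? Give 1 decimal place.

8.0 days

From f = (1 − cos θ)/2: cos θ = 1 − 2×0.57 = -0.140; arccos → 98.0°.
Before full moon the principal value applies: θ = 98.0°.
Age = 29.53 × 98.0°/360° ≈ 8.04 days.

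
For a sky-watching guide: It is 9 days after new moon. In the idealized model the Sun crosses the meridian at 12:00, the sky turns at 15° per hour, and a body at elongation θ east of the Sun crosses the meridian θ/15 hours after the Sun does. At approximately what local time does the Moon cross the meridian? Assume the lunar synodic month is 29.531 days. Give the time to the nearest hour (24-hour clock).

19:00

The Moon has covered 9/29.531 of its cycle, so θ ≈ 360° × 9/29.531 = 109.7°.
At 15° of sky rotation per hour, 109.7° corresponds to a 7.31 h lag.
12:00 + 7.31 h ≈ 19:19 → 19:00 to the nearest hour.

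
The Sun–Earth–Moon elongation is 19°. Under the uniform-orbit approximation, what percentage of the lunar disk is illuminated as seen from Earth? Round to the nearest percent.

Half-versine of 19°: (1 − 0.946)/2 = 0.027, i.e. 3%.

3%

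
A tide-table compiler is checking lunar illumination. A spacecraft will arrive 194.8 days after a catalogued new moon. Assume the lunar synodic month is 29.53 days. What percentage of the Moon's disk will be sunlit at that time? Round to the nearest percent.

91%

194.8 d spans 6 complete synodic months (6 × 29.53 = 177.18 d) plus 17.62 d.
The Moon has covered 17.62/29.53 of its cycle, so θ ≈ 360° × 17.62/29.53 = 214.8°.
With cos θ = (-0.821), the lit fraction is (1 − (-0.821))/2 ≈ 0.911, so 91%.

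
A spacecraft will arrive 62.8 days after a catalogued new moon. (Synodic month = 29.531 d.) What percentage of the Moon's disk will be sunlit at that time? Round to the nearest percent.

15%

62.8/29.531 = 2.127 lunations, so 2 complete cycles and 3.74 d into the next.
Phase angle: θ = 360°·(3.74 d)/(29.531 d) = 45.6°.
Illuminated fraction = (1 − cos 45.6°)/2 = (1 − 0.700)/2 ≈ 0.150, so 15%.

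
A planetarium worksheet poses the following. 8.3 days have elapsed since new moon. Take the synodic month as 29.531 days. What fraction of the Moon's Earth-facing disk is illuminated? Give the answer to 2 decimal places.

Elongation θ = 360° × 8.3/29.531 ≈ 101.2°.
Illuminated fraction = (1 − cos 101.2°)/2 = (1 − (-0.194))/2 ≈ 0.597.

0.60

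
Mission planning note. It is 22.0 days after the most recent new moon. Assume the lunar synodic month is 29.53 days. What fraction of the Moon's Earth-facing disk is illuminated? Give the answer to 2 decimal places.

0.52

Elongation θ = 360° × 22.0/29.53 ≈ 268.2°.
With cos θ = (-0.031), the lit fraction is (1 − (-0.031))/2 ≈ 0.516.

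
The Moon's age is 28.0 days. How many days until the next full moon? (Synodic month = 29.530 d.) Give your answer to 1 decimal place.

16.3 days

Full moon occurs at elongation 180°, i.e. at age 29.530 × 180/360 = 14.765 d.
Already past this cycle's full moon; the next is at 14.765 + 29.530 = 44.295 d, so 44.295 − 28.0 = 16.295 days.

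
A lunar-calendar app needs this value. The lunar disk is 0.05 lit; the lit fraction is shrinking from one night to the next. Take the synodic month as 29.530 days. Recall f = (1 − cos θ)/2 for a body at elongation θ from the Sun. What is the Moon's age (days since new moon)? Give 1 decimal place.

27.4 days

From f = (1 − cos θ)/2: cos θ = 1 − 2×0.05 = 0.900; arccos → 25.8°.
Since the Moon is past full (waning), take the reflex angle: θ = 360° − 25.8° = 334.2°.
That fraction of the synodic month is 334.2/360 × 29.530 d ≈ 27.41 d.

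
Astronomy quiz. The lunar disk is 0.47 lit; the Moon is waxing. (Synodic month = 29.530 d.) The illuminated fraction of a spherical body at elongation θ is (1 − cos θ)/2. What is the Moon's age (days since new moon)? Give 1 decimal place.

cos θ = 1 − 2f = 0.060, giving a principal value of 86.6°.
Before full moon the principal value applies: θ = 86.6°.
Age = 29.530 × 86.6°/360° ≈ 7.10 days.

7.1 days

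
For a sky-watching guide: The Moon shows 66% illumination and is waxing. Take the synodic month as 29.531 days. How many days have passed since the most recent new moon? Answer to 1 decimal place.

cos θ = 1 − 2f = -0.320, giving a principal value of 108.7°.
Waxing ⇒ before full, so θ = 108.7°.
That fraction of the synodic month is 108.7/360 × 29.531 d ≈ 8.91 d.

8.9 days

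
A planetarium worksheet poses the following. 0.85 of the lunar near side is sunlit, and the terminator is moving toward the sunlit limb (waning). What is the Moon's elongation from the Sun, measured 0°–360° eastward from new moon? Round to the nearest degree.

Invert f = (1 − cos θ)/2 to get cos θ = 1 − 2(0.85) = -0.700, hence θ₀ = arccos -0.700 = 134.4°.
A waning Moon lies in 180°–360°, so θ = 360° − 134.4° = 225.6°.

226°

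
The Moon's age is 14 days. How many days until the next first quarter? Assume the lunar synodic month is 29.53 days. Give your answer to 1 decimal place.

22.9 days

First quarter is 0.25 of the way through the cycle: age 0.25 × 29.53 = 7.383 d.
Already past this cycle's first quarter; the next is at 7.383 + 29.53 = 36.913 d, so 36.913 − 14 = 22.913 days.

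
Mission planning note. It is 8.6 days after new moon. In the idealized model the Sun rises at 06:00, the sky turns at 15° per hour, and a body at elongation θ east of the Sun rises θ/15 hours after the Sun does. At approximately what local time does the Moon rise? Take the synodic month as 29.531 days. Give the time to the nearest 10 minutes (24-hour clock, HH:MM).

The Moon has covered 8.6/29.531 of its cycle, so θ ≈ 360° × 8.6/29.531 = 104.8°.
The Moon trails the Sun by θ/15 = 104.8/15 ≈ 6.99 hours.
06:00 + 6.989 h ≈ 12:59 → 13:00 to the nearest ten minutes.

13:00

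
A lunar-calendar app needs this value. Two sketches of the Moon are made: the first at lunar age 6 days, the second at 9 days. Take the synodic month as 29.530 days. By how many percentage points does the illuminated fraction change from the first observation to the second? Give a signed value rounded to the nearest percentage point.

θ₁ = 360° × 6/29.530 = 73.1°, f₁ = (1 − cos θ₁)/2 = 0.355.
θ₂ = 360° × 9/29.530 = 109.7°, f₂ = (1 − cos θ₂)/2 = 0.669.
Change = f₂ − f₁ = +0.314 → +31 percentage points.

+31 percentage points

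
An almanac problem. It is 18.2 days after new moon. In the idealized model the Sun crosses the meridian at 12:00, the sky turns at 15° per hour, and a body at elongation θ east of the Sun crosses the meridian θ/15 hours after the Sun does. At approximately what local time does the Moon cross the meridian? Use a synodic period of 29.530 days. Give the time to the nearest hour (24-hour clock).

03:00

Phase angle: θ = 360°·(18.2 d)/(29.530 d) = 221.9°.
At 15° of sky rotation per hour, 221.9° corresponds to a 14.79 h lag.
12:00 + 14.79 h ≈ 02:48 → 03:00 to the nearest hour.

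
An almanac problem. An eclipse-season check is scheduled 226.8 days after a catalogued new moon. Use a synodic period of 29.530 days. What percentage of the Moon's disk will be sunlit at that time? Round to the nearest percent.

71%

226.8 d spans 7 complete synodic months (7 × 29.530 = 206.71 d) plus 20.09 d.
The Moon has covered 20.09/29.530 of its cycle, so θ ≈ 360° × 20.09/29.530 = 244.9°.
cos 244.9° = (-0.424), so f = (1 − (-0.424))/2 = 0.712, so 71%.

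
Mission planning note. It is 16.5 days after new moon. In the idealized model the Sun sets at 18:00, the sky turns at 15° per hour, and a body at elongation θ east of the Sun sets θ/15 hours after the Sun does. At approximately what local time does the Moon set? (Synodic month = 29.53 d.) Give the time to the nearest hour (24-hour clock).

Elongation θ = 360° × 16.5/29.53 ≈ 201.2°.
The Moon trails the Sun by θ/15 = 201.2/15 ≈ 13.41 hours.
18:00 + 13.41 h ≈ 07:25 → 07:00 to the nearest hour.

07:00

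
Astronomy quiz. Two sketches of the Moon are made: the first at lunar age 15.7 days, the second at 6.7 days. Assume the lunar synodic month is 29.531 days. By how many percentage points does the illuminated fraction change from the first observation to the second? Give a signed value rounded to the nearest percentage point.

-56 pp

First observation: θ = 360°·15.7/29.531 = 191.4°, so f = 0.990.
Second observation: θ = 81.7°, f = 0.428.
Δf = 0.428 − 0.990 = -0.563, i.e. -56 pp.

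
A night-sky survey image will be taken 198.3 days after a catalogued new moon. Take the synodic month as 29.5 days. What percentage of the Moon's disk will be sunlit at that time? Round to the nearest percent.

59%

198.3 d spans 6 complete synodic months (6 × 29.5 = 177.00 d) plus 21.30 d.
Phase angle: θ = 360°·(21.30 d)/(29.5 d) = 259.9°.
With cos θ = (-0.175), the lit fraction is (1 − (-0.175))/2 ≈ 0.587, so 59%.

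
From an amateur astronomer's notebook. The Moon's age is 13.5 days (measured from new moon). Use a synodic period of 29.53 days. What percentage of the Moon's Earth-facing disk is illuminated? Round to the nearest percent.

Elongation θ = 360° × 13.5/29.53 ≈ 164.6°.
With cos θ = (-0.964), the lit fraction is (1 − (-0.964))/2 ≈ 0.982, so 98%.

98%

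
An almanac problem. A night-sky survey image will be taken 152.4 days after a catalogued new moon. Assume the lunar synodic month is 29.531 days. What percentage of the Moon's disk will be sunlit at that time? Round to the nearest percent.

23%

152.4/29.531 = 5.161 lunations, so 5 complete cycles and 4.75 d into the next.
Elongation θ = 360° × 4.75/29.531 ≈ 57.8°.
With cos θ = 0.532, the lit fraction is (1 − 0.532)/2 ≈ 0.234, so 23%.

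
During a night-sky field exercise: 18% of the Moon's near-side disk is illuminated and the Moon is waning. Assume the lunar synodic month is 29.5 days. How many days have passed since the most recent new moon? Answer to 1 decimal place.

25.4 days

Invert f = (1 − cos θ)/2 to get cos θ = 1 − 2(0.18) = 0.640, hence θ₀ = arccos 0.640 = 50.2°.
A waning Moon lies in 180°–360°, so θ = 360° − 50.2° = 309.8°.
At 360°/29.5 d per day, 309.8° corresponds to 25.39 days.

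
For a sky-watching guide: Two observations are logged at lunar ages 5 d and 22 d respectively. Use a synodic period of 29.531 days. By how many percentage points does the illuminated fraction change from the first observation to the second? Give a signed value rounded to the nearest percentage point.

First observation: θ = 360°·5/29.531 = 61.0°, so f = 0.257.
Second observation: θ = 268.2°, f = 0.516.
Δf = 0.516 − 0.257 = +0.259, i.e. +26 pp.

+26 percentage points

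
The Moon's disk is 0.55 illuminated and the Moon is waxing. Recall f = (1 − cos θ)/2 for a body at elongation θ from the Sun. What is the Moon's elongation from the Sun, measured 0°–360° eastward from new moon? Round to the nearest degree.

Invert f = (1 − cos θ)/2 to get cos θ = 1 − 2(0.55) = -0.100, hence θ₀ = arccos -0.100 = 95.7°.
The Moon is waxing (0°–180°), so θ = 95.7° directly.

96°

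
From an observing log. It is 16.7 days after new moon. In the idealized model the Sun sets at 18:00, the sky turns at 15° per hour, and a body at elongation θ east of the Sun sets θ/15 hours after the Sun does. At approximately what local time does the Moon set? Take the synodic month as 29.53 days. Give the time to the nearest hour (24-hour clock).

08:00

Phase angle: θ = 360°·(16.7 d)/(29.53 d) = 203.6°.
The Moon trails the Sun by θ/15 = 203.6/15 ≈ 13.57 hours.
18:00 + 13.57 h ≈ 07:34 → 08:00 to the nearest hour.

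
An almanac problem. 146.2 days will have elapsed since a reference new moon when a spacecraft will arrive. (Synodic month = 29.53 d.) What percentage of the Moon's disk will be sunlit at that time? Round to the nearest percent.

146.2 d spans 4 complete synodic months (4 × 29.53 = 118.12 d) plus 28.08 d.
The Moon has covered 28.08/29.53 of its cycle, so θ ≈ 360° × 28.08/29.53 = 342.3°.
Illuminated fraction = (1 − cos 342.3°)/2 = (1 − 0.953)/2 ≈ 0.024, so 2%.

2%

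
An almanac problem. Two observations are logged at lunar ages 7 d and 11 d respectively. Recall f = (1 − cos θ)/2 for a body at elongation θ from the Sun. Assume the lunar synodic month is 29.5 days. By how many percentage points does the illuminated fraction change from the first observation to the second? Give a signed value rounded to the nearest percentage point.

+39 pp

θ₁ = 360° × 7/29.5 = 85.4°, f₁ = (1 − cos θ₁)/2 = 0.460.
θ₂ = 360° × 11/29.5 = 134.2°, f₂ = (1 − cos θ₂)/2 = 0.849.
Change = f₂ − f₁ = +0.389 → +39 percentage points.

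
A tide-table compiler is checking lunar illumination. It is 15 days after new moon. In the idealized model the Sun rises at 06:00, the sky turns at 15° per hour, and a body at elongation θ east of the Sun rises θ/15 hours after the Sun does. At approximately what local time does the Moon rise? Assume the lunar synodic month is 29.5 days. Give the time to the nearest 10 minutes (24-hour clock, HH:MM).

18:10

Elongation θ = 360° × 15/29.5 ≈ 183.1°.
At 15° of sky rotation per hour, 183.1° corresponds to a 12.20 h lag.
06:00 + 12.203 h ≈ 18:12 → 18:10 to the nearest ten minutes.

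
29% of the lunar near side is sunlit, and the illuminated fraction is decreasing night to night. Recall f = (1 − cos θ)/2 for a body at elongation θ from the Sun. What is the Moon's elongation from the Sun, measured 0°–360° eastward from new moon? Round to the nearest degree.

295°

cos θ = 1 − 2f = 0.420, giving a principal value of 65.2°.
Waning ⇒ past full, so θ = 360° − 65.2° = 294.8°.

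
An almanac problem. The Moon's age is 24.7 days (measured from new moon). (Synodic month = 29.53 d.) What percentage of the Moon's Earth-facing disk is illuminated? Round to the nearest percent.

The Moon has covered 24.7/29.53 of its cycle, so θ ≈ 360° × 24.7/29.53 = 301.1°.
With cos θ = 0.517, the lit fraction is (1 − 0.517)/2 ≈ 0.242, so 24%.

24%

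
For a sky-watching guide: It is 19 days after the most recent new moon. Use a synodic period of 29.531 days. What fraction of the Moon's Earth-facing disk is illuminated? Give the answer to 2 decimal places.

The Moon has covered 19/29.531 of its cycle, so θ ≈ 360° × 19/29.531 = 231.6°.
cos 231.6° = (-0.621), so f = (1 − (-0.621))/2 = 0.810.

0.81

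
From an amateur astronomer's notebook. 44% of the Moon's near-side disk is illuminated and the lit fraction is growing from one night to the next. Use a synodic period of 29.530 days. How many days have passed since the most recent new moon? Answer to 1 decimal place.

6.8 days

cos θ = 1 − 2f = 0.120, giving a principal value of 83.1°.
The Moon is waxing (0°–180°), so θ = 83.1° directly.
At 360°/29.530 d per day, 83.1° corresponds to 6.82 days.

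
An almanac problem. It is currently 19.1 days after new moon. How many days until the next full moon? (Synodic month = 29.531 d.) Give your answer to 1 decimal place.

Full moon occurs at elongation 180°, i.e. at age 29.531 × 180/360 = 14.765 d.
This lunation's full moon (14.765 d) has passed, so add one period: 44.296 − 19.1 = 25.196 days.

25.2 days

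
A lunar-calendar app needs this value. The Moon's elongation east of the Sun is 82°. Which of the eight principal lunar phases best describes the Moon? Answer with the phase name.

first quarter

The first quarter sector spans roughly 68°–112°; 82° falls inside it.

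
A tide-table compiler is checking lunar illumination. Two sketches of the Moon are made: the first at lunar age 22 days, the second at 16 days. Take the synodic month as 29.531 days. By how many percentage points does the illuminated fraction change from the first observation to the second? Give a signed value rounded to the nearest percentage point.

First observation: θ = 360°·22/29.531 = 268.2°, so f = 0.516.
Second observation: θ = 195.0°, f = 0.983.
Δf = 0.983 − 0.516 = +0.467, i.e. +47 pp.

+47 pp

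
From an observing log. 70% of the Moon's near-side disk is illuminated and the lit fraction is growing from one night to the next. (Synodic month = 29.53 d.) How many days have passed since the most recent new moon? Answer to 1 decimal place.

cos θ = 1 − 2f = -0.400, giving a principal value of 113.6°.
The Moon is waxing (0°–180°), so θ = 113.6° directly.
At 360°/29.53 d per day, 113.6° corresponds to 9.32 days.

9.3 days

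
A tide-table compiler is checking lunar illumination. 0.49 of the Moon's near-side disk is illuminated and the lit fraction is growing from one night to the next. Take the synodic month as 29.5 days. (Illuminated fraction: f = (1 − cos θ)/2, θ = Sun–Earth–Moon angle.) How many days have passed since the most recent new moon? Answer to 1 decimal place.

7.3 days

From f = (1 − cos θ)/2: cos θ = 1 − 2×0.49 = 0.020; arccos → 88.9°.
Waxing ⇒ before full, so θ = 88.9°.
At 360°/29.5 d per day, 88.9° corresponds to 7.28 days.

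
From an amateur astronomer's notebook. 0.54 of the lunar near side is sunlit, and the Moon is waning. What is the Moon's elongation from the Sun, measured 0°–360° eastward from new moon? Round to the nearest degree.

cos θ = 1 − 2f = -0.080, giving a principal value of 94.6°.
Since the Moon is past full (waning), take the reflex angle: θ = 360° − 94.6° = 265.4°.

265°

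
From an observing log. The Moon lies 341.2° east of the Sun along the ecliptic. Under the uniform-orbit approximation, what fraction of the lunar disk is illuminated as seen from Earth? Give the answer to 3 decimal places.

cos 341.2° = 0.947, so f = (1 − 0.947)/2 = 0.027.

0.027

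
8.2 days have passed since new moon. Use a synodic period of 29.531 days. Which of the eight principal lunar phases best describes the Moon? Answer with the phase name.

first quarter

At 8.2/29.531 of the cycle, θ ≈ 100° — the first quarter range.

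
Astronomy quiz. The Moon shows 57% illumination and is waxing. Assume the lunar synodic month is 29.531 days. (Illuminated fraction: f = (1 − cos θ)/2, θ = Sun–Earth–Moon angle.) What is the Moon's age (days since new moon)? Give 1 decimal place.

From f = (1 − cos θ)/2: cos θ = 1 − 2×0.57 = -0.140; arccos → 98.0°.
Waxing ⇒ before full, so θ = 98.0°.
Age = 29.531 × 98.0°/360° ≈ 8.04 days.

8.0 days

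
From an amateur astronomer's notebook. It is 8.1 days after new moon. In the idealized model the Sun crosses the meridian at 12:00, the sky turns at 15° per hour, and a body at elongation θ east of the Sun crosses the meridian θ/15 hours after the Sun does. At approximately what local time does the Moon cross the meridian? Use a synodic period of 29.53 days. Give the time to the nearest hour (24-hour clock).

19:00

The Moon has covered 8.1/29.53 of its cycle, so θ ≈ 360° × 8.1/29.53 = 98.7°.
At 15° of sky rotation per hour, 98.7° corresponds to a 6.58 h lag.
12:00 + 6.58 h ≈ 18:35 → 19:00 to the nearest hour.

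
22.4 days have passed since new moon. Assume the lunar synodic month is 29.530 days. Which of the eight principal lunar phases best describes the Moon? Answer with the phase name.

last quarter

At 22.4/29.530 of the cycle, θ ≈ 273° — the last quarter range.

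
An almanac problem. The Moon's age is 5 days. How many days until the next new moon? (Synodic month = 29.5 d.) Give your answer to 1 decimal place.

24.5 days

The next new moon completes the synodic month: 29.5 − 5 = 24.500 days.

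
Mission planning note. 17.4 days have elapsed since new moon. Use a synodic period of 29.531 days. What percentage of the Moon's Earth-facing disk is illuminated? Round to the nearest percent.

92%

Phase angle: θ = 360°·(17.4 d)/(29.531 d) = 212.1°.
cos 212.1° = (-0.847), so f = (1 − (-0.847))/2 = 0.923, so 92%.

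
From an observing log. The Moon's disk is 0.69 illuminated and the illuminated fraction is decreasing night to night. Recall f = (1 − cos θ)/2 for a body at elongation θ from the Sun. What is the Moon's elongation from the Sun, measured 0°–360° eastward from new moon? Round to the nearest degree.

cos θ = 1 − 2f = -0.380, giving a principal value of 112.3°.
Since the Moon is past full (waning), take the reflex angle: θ = 360° − 112.3° = 247.7°.

248°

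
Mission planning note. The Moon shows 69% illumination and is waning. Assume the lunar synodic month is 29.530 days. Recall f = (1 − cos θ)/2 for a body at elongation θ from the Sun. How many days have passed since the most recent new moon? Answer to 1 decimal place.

20.3 days

Invert f = (1 − cos θ)/2 to get cos θ = 1 − 2(0.69) = -0.380, hence θ₀ = arccos -0.380 = 112.3°.
A waning Moon lies in 180°–360°, so θ = 360° − 112.3° = 247.7°.
At 360°/29.530 d per day, 247.7° corresponds to 20.32 days.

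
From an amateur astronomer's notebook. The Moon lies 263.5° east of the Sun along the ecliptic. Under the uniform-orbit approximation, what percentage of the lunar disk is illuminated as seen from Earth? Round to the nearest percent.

cos 263.5° = (-0.113), so f = (1 − (-0.113))/2 = 0.557, i.e. 56%.

56%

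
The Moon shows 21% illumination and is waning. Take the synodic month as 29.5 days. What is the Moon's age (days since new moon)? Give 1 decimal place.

Invert f = (1 − cos θ)/2 to get cos θ = 1 − 2(0.21) = 0.580, hence θ₀ = arccos 0.580 = 54.5°.
Waning ⇒ past full, so θ = 360° − 54.5° = 305.5°.
Age = 29.5 × 305.5°/360° ≈ 25.03 days.

25.0 days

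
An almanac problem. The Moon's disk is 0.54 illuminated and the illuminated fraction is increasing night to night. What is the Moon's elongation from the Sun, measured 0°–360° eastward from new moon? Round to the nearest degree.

cos θ = 1 − 2f = -0.080, giving a principal value of 94.6°.
The Moon is waxing (0°–180°), so θ = 94.6° directly.

95°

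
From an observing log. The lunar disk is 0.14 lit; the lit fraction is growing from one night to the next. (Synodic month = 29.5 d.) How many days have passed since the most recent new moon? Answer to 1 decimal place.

3.6 days

cos θ = 1 − 2f = 0.720, giving a principal value of 43.9°.
Waxing ⇒ before full, so θ = 43.9°.
Age = 29.5 × 43.9°/360° ≈ 3.60 days.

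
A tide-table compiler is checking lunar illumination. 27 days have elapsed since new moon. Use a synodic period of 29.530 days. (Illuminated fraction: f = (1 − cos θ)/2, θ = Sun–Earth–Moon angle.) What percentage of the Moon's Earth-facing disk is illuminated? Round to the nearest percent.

Elongation θ = 360° × 27/29.530 ≈ 329.2°.
cos 329.2° = 0.859, so f = (1 − 0.859)/2 = 0.071, so 7%.

7%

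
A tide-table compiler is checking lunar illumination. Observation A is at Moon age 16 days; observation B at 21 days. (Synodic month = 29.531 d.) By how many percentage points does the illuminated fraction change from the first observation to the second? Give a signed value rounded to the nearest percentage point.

θ₁ = 360° × 16/29.531 = 195.0°, f₁ = (1 − cos θ₁)/2 = 0.983.
θ₂ = 360° × 21/29.531 = 256.0°, f₂ = (1 − cos θ₂)/2 = 0.621.
Change = f₂ − f₁ = -0.362 → -36 percentage points.

-36 pp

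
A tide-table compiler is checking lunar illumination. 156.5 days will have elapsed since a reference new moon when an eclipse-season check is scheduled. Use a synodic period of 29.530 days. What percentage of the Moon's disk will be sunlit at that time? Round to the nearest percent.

156.5 d spans 5 complete synodic months (5 × 29.530 = 147.65 d) plus 8.85 d.
Phase angle: θ = 360°·(8.85 d)/(29.530 d) = 107.9°.
With cos θ = (-0.307), the lit fraction is (1 − (-0.307))/2 ≈ 0.654, so 65%.

65%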